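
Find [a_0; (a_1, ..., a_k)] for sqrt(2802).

Write x_i = (sqrt(2802) + m_i)/d_i with (m_0, d_0) = (0, 1). a_0 = floor(sqrt(2802)) = 52, since 52^2 = 2704 <= 2802 < 2809 = 53^2.
Iterate m_{i+1} = d_i*a_i - m_i, d_{i+1} = (2802 - m_{i+1}^2)/d_i, a_{i+1} = floor((a_0 + m_{i+1})/d_{i+1}):
  m_1 = 1*52 - 0 = 52, d_1 = (2802 - 52^2)/1 = 98/1 = 98, a_1 = floor((52 + 52)/98) = 1.
  m_2 = 98*1 - 52 = 46, d_2 = (2802 - 46^2)/98 = 686/98 = 7, a_2 = floor((52 + 46)/7) = 14.
  m_3 = 7*14 - 46 = 52, d_3 = (2802 - 52^2)/7 = 98/7 = 14, a_3 = floor((52 + 52)/14) = 7.
  m_4 = 14*7 - 52 = 46, d_4 = (2802 - 46^2)/14 = 686/14 = 49, a_4 = floor((52 + 46)/49) = 2.
  m_5 = 49*2 - 46 = 52, d_5 = (2802 - 52^2)/49 = 98/49 = 2, a_5 = floor((52 + 52)/2) = 52.
  m_6 = 2*52 - 52 = 52, d_6 = (2802 - 52^2)/2 = 98/2 = 49, a_6 = floor((52 + 52)/49) = 2.
  m_7 = 49*2 - 52 = 46, d_7 = (2802 - 46^2)/49 = 686/49 = 14, a_7 = floor((52 + 46)/14) = 7.
  m_8 = 14*7 - 46 = 52, d_8 = (2802 - 52^2)/14 = 98/14 = 7, a_8 = floor((52 + 52)/7) = 14.
  m_9 = 7*14 - 52 = 46, d_9 = (2802 - 46^2)/7 = 686/7 = 98, a_9 = floor((52 + 46)/98) = 1.
  m_10 = 98*1 - 46 = 52, d_10 = (2802 - 52^2)/98 = 98/98 = 1, a_10 = floor((52 + 52)/1) = 104.
  m_11 = 1*104 - 52 = 52, d_11 = (2802 - 52^2)/1 = 98/1 = 98: (m_11, d_11) = (m_1, d_1) = (52, 98), so from here the quotients repeat a_1, ..., a_10; the period length is 10.
Hence the expansion of sqrt(2802) is a_0 = 52 followed by the repeating block 1, 14, 7, 2, 52, 2, 7, 14, 1, 104 (period 10).

[52; (1, 14, 7, 2, 52, 2, 7, 14, 1, 104)]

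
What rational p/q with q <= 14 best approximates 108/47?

23/10

Expand x = 108/47 as a continued fraction with the Euclidean algorithm:
  108 = 2*47 + 14, so a_0 = 2.
  47 = 3*14 + 5, so a_1 = 3.
  14 = 2*5 + 4, so a_2 = 2.
  5 = 1*4 + 1, so a_3 = 1.
  4 = 4*1 + 0, so a_4 = 4.
so x = [2; 3, 2, 1, 4].
Convergents (p_i = a_i*p_{i-1} + p_{i-2}, q_i = a_i*q_{i-1} + q_{i-2} with p_{-2}=0, p_{-1}=1, q_{-2}=1, q_{-1}=0), until the denominator exceeds 14:
  i=0: a_0=2, p_0 = 2*1 + 0 = 2, q_0 = 2*0 + 1 = 1.
  i=1: a_1=3, p_1 = 3*2 + 1 = 7, q_1 = 3*1 + 0 = 3.
  i=2: a_2=2, p_2 = 2*7 + 2 = 16, q_2 = 2*3 + 1 = 7.
  i=3: a_3=1, p_3 = 1*16 + 7 = 23, q_3 = 1*7 + 3 = 10.
  i=4: a_4=4, p_4 = 4*23 + 16 = 108, q_4 = 4*10 + 7 = 47.
q_4 = 47 > 14, so the last convergent with denominator <= 14 is p_3/q_3 = 23/10.
The closest fraction with denominator <= 14 is either p_3/q_3 or the intermediate fraction (k*p_3 + p_2)/(k*q_3 + q_2) with the largest k >= 1 whose denominator stays <= 14; these approach x as k grows, and every other convergent or intermediate fraction in range is farther away.
Largest k: floor((14 - q_2)/q_3) = floor((14 - 7)/10) = 0.
Since k = 0, no intermediate fraction beyond p_3/q_3 has denominator <= 14, so the convergent 23/10 is the closest (its error is |108*10 - 23*47|/(47*10) = 1/470).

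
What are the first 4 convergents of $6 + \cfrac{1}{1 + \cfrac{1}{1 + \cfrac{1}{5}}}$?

6/1, 7/1, 13/2, 72/11

Using the convergent recurrence p_i = a_i*p_{i-1} + p_{i-2}, q_i = a_i*q_{i-1} + q_{i-2} with p_{-2}=0, p_{-1}=1, q_{-2}=1, q_{-1}=0:
  i=0: a_0=6, p_0 = 6*1 + 0 = 6, q_0 = 6*0 + 1 = 1.
  i=1: a_1=1, p_1 = 1*6 + 1 = 7, q_1 = 1*1 + 0 = 1.
  i=2: a_2=1, p_2 = 1*7 + 6 = 13, q_2 = 1*1 + 1 = 2.
  i=3: a_3=5, p_3 = 5*13 + 7 = 72, q_3 = 5*2 + 1 = 11.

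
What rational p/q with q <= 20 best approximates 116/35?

Expand x = 116/35 as a continued fraction with the Euclidean algorithm:
  116 = 3*35 + 11, so a_0 = 3.
  35 = 3*11 + 2, so a_1 = 3.
  11 = 5*2 + 1, so a_2 = 5.
  2 = 2*1 + 0, so a_3 = 2.
so x = [3; 3, 5, 2].
Convergents (p_i = a_i*p_{i-1} + p_{i-2}, q_i = a_i*q_{i-1} + q_{i-2} with p_{-2}=0, p_{-1}=1, q_{-2}=1, q_{-1}=0), until the denominator exceeds 20:
  i=0: a_0=3, p_0 = 3*1 + 0 = 3, q_0 = 3*0 + 1 = 1.
  i=1: a_1=3, p_1 = 3*3 + 1 = 10, q_1 = 3*1 + 0 = 3.
  i=2: a_2=5, p_2 = 5*10 + 3 = 53, q_2 = 5*3 + 1 = 16.
  i=3: a_3=2, p_3 = 2*53 + 10 = 116, q_3 = 2*16 + 3 = 35.
q_3 = 35 > 20, so the last convergent with denominator <= 20 is p_2/q_2 = 53/16.
The closest fraction with denominator <= 20 is either p_2/q_2 or the intermediate fraction (k*p_2 + p_1)/(k*q_2 + q_1) with the largest k >= 1 whose denominator stays <= 20; these approach x as k grows, and every other convergent or intermediate fraction in range is farther away.
Largest k: floor((20 - q_1)/q_2) = floor((20 - 3)/16) = 1.
That gives (1*53 + 10)/(1*16 + 3) = 63/19.
Compare the errors: |x - 53/16| = |116*16 - 53*35|/(35*16) = 1/560, and |x - 63/19| = |116*19 - 63*35|/(35*19) = 1/665.
Cross-multiplying, 1*560 = 560 < 665 = 1*665, so 1/665 is smaller: the intermediate fraction 63/19 is closer to x than 53/16.

63/19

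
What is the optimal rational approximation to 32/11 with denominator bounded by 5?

Expand x = 32/11 as a continued fraction with the Euclidean algorithm:
  32 = 2*11 + 10, so a_0 = 2.
  11 = 1*10 + 1, so a_1 = 1.
  10 = 10*1 + 0, so a_2 = 10.
so x = [2; 1, 10].
Convergents (p_i = a_i*p_{i-1} + p_{i-2}, q_i = a_i*q_{i-1} + q_{i-2} with p_{-2}=0, p_{-1}=1, q_{-2}=1, q_{-1}=0), until the denominator exceeds 5:
  i=0: a_0=2, p_0 = 2*1 + 0 = 2, q_0 = 2*0 + 1 = 1.
  i=1: a_1=1, p_1 = 1*2 + 1 = 3, q_1 = 1*1 + 0 = 1.
  i=2: a_2=10, p_2 = 10*3 + 2 = 32, q_2 = 10*1 + 1 = 11.
q_2 = 11 > 5, so the last convergent with denominator <= 5 is p_1/q_1 = 3/1.
The closest fraction with denominator <= 5 is either p_1/q_1 or the intermediate fraction (k*p_1 + p_0)/(k*q_1 + q_0) with the largest k >= 1 whose denominator stays <= 5; these approach x as k grows, and every other convergent or intermediate fraction in range is farther away.
Largest k: floor((5 - q_0)/q_1) = floor((5 - 1)/1) = 4.
That gives (4*3 + 2)/(4*1 + 1) = 14/5.
Compare the errors: |x - 3/1| = |32*1 - 3*11|/(11*1) = 1/11, and |x - 14/5| = |32*5 - 14*11|/(11*5) = 6/55.
Cross-multiplying, 1*55 = 55 < 66 = 6*11, so 1/11 is smaller: the convergent 3/1 is closer to x than 14/5.

3/1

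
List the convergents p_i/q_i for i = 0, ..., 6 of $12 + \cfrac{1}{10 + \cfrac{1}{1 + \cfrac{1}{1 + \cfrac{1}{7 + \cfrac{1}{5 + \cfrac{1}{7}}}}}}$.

12/1, 121/10, 133/11, 254/21, 1911/158, 9809/811, 70574/5835

Using the convergent recurrence p_i = a_i*p_{i-1} + p_{i-2}, q_i = a_i*q_{i-1} + q_{i-2} with p_{-2}=0, p_{-1}=1, q_{-2}=1, q_{-1}=0:
  i=0: a_0=12, p_0 = 12*1 + 0 = 12, q_0 = 12*0 + 1 = 1.
  i=1: a_1=10, p_1 = 10*12 + 1 = 121, q_1 = 10*1 + 0 = 10.
  i=2: a_2=1, p_2 = 1*121 + 12 = 133, q_2 = 1*10 + 1 = 11.
  i=3: a_3=1, p_3 = 1*133 + 121 = 254, q_3 = 1*11 + 10 = 21.
  i=4: a_4=7, p_4 = 7*254 + 133 = 1911, q_4 = 7*21 + 11 = 158.
  i=5: a_5=5, p_5 = 5*1911 + 254 = 9809, q_5 = 5*158 + 21 = 811.
  i=6: a_6=7, p_6 = 7*9809 + 1911 = 70574, q_6 = 7*811 + 158 = 5835.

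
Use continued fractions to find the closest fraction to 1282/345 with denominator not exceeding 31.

26/7

Expand x = 1282/345 as a continued fraction with the Euclidean algorithm:
  1282 = 3*345 + 247, so a_0 = 3.
  345 = 1*247 + 98, so a_1 = 1.
  247 = 2*98 + 51, so a_2 = 2.
  98 = 1*51 + 47, so a_3 = 1.
  51 = 1*47 + 4, so a_4 = 1.
  47 = 11*4 + 3, so a_5 = 11.
  4 = 1*3 + 1, so a_6 = 1.
  3 = 3*1 + 0, so a_7 = 3.
so x = [3; 1, 2, 1, 1, 11, 1, 3].
Convergents (p_i = a_i*p_{i-1} + p_{i-2}, q_i = a_i*q_{i-1} + q_{i-2} with p_{-2}=0, p_{-1}=1, q_{-2}=1, q_{-1}=0), until the denominator exceeds 31:
  i=0: a_0=3, p_0 = 3*1 + 0 = 3, q_0 = 3*0 + 1 = 1.
  i=1: a_1=1, p_1 = 1*3 + 1 = 4, q_1 = 1*1 + 0 = 1.
  i=2: a_2=2, p_2 = 2*4 + 3 = 11, q_2 = 2*1 + 1 = 3.
  i=3: a_3=1, p_3 = 1*11 + 4 = 15, q_3 = 1*3 + 1 = 4.
  i=4: a_4=1, p_4 = 1*15 + 11 = 26, q_4 = 1*4 + 3 = 7.
  i=5: a_5=11, p_5 = 11*26 + 15 = 301, q_5 = 11*7 + 4 = 81.
q_5 = 81 > 31, so the last convergent with denominator <= 31 is p_4/q_4 = 26/7.
The closest fraction with denominator <= 31 is either p_4/q_4 or the intermediate fraction (k*p_4 + p_3)/(k*q_4 + q_3) with the largest k >= 1 whose denominator stays <= 31; these approach x as k grows, and every other convergent or intermediate fraction in range is farther away.
Largest k: floor((31 - q_3)/q_4) = floor((31 - 4)/7) = 3.
That gives (3*26 + 15)/(3*7 + 4) = 93/25.
Compare the errors: |x - 26/7| = |1282*7 - 26*345|/(345*7) = 4/2415, and |x - 93/25| = |1282*25 - 93*345|/(345*25) = 35/8625.
Cross-multiplying, 4*8625 = 34500 < 84525 = 35*2415, so 4/2415 is smaller: the convergent 26/7 is closer to x than 93/25.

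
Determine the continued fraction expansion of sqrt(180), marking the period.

Write x_i = (sqrt(180) + m_i)/d_i with (m_0, d_0) = (0, 1). a_0 = floor(sqrt(180)) = 13, since 13^2 = 169 <= 180 < 196 = 14^2.
Iterate m_{i+1} = d_i*a_i - m_i, d_{i+1} = (180 - m_{i+1}^2)/d_i, a_{i+1} = floor((a_0 + m_{i+1})/d_{i+1}):
  m_1 = 1*13 - 0 = 13, d_1 = (180 - 13^2)/1 = 11/1 = 11, a_1 = floor((13 + 13)/11) = 2.
  m_2 = 11*2 - 13 = 9, d_2 = (180 - 9^2)/11 = 99/11 = 9, a_2 = floor((13 + 9)/9) = 2.
  m_3 = 9*2 - 9 = 9, d_3 = (180 - 9^2)/9 = 99/9 = 11, a_3 = floor((13 + 9)/11) = 2.
  m_4 = 11*2 - 9 = 13, d_4 = (180 - 13^2)/11 = 11/11 = 1, a_4 = floor((13 + 13)/1) = 26.
  m_5 = 1*26 - 13 = 13, d_5 = (180 - 13^2)/1 = 11/1 = 11: (m_5, d_5) = (m_1, d_1) = (13, 11), so from here the quotients repeat a_1, ..., a_4; the period length is 4.
Hence the expansion of sqrt(180) is a_0 = 13 followed by the repeating block 2, 2, 2, 26 (period 4).

[13; (2, 2, 2, 26)]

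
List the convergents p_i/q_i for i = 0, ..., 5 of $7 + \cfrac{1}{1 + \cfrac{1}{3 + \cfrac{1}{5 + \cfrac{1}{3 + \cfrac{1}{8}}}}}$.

Using the convergent recurrence p_i = a_i*p_{i-1} + p_{i-2}, q_i = a_i*q_{i-1} + q_{i-2} with p_{-2}=0, p_{-1}=1, q_{-2}=1, q_{-1}=0:
  i=0: a_0=7, p_0 = 7*1 + 0 = 7, q_0 = 7*0 + 1 = 1.
  i=1: a_1=1, p_1 = 1*7 + 1 = 8, q_1 = 1*1 + 0 = 1.
  i=2: a_2=3, p_2 = 3*8 + 7 = 31, q_2 = 3*1 + 1 = 4.
  i=3: a_3=5, p_3 = 5*31 + 8 = 163, q_3 = 5*4 + 1 = 21.
  i=4: a_4=3, p_4 = 3*163 + 31 = 520, q_4 = 3*21 + 4 = 67.
  i=5: a_5=8, p_5 = 8*520 + 163 = 4323, q_5 = 8*67 + 21 = 557.

7/1, 8/1, 31/4, 163/21, 520/67, 4323/557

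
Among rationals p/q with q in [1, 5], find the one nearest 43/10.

13/3

Expand x = 43/10 as a continued fraction with the Euclidean algorithm:
  43 = 4*10 + 3, so a_0 = 4.
  10 = 3*3 + 1, so a_1 = 3.
  3 = 3*1 + 0, so a_2 = 3.
so x = [4; 3, 3].
Convergents (p_i = a_i*p_{i-1} + p_{i-2}, q_i = a_i*q_{i-1} + q_{i-2} with p_{-2}=0, p_{-1}=1, q_{-2}=1, q_{-1}=0), until the denominator exceeds 5:
  i=0: a_0=4, p_0 = 4*1 + 0 = 4, q_0 = 4*0 + 1 = 1.
  i=1: a_1=3, p_1 = 3*4 + 1 = 13, q_1 = 3*1 + 0 = 3.
  i=2: a_2=3, p_2 = 3*13 + 4 = 43, q_2 = 3*3 + 1 = 10.
q_2 = 10 > 5, so the last convergent with denominator <= 5 is p_1/q_1 = 13/3.
The closest fraction with denominator <= 5 is either p_1/q_1 or the intermediate fraction (k*p_1 + p_0)/(k*q_1 + q_0) with the largest k >= 1 whose denominator stays <= 5; these approach x as k grows, and every other convergent or intermediate fraction in range is farther away.
Largest k: floor((5 - q_0)/q_1) = floor((5 - 1)/3) = 1.
That gives (1*13 + 4)/(1*3 + 1) = 17/4.
Compare the errors: |x - 13/3| = |43*3 - 13*10|/(10*3) = 1/30, and |x - 17/4| = |43*4 - 17*10|/(10*4) = 2/40.
Cross-multiplying, 1*40 = 40 < 60 = 2*30, so 1/30 is smaller: the convergent 13/3 is closer to x than 17/4.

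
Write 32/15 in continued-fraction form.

[2; 7, 2]

Run the Euclidean algorithm on 32 and 15; the successive quotients are the partial quotients a_0, a_1, ... (each step inverts the fractional part left over by the previous one):
  32 = 2*15 + 2, so a_0 = 2.
  15 = 7*2 + 1, so a_1 = 7.
  2 = 2*1 + 0, so a_2 = 2.
The remainder reaches 0 after 3 divisions, so the expansion has 3 partial quotients, read off in order.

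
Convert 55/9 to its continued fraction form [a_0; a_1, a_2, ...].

[6; 9]

Run the Euclidean algorithm on 55 and 9; the successive quotients are the partial quotients a_0, a_1, ... (each step inverts the fractional part left over by the previous one):
  55 = 6*9 + 1, so a_0 = 6.
  9 = 9*1 + 0, so a_1 = 9.
The remainder reaches 0 after 2 divisions, so the expansion has 2 partial quotients, read off in order.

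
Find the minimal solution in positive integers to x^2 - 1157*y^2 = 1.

First expand sqrt(1157) as a continued fraction. With x_i = (sqrt(1157) + m_i)/d_i and (m_0, d_0) = (0, 1): a_0 = floor(sqrt(1157)) = 34, since 34^2 = 1156 <= 1157 < 1225 = 35^2.
Iterate m_{i+1} = d_i*a_i - m_i, d_{i+1} = (1157 - m_{i+1}^2)/d_i, a_{i+1} = floor((a_0 + m_{i+1})/d_{i+1}):
  m_1 = 1*34 - 0 = 34, d_1 = (1157 - 34^2)/1 = 1/1 = 1, a_1 = floor((34 + 34)/1) = 68.
  m_2 = 1*68 - 34 = 34, d_2 = (1157 - 34^2)/1 = 1/1 = 1: (m_2, d_2) = (m_1, d_1) = (34, 1), so from here the quotient a_1 repeats; the period length is 1.
So sqrt(1157) = [34; (68)] with period length k = 1.
k is odd, so (p_{k-1}, q_{k-1}) only solves x^2 - 1157y^2 = -1 and the fundamental solution of x^2 - 1157y^2 = 1 is (p_{2k-1}, q_{2k-1}) = (p_1, q_1); compute convergents through index 1, running through the period twice.
Convergents (p_i = a_i*p_{i-1} + p_{i-2}, q_i = a_i*q_{i-1} + q_{i-2} with p_{-2}=0, p_{-1}=1, q_{-2}=1, q_{-1}=0):
  i=0: a_0=34, p_0 = 34*1 + 0 = 34, q_0 = 34*0 + 1 = 1.
  i=1: a_1=68, p_1 = 68*34 + 1 = 2313, q_1 = 68*1 + 0 = 68.
Indeed p_0^2 - 1157*q_0^2 = 1156 - 1157 = -1, not +1.
Check: 2313^2 - 1157*68^2 = 5349969 - 5349968 = 1, so (x, y) = (2313, 68) solves the equation, and by the theorem it is the least positive solution.

(x, y) = (2313, 68)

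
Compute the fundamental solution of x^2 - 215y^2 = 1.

First expand sqrt(215) as a continued fraction. With x_i = (sqrt(215) + m_i)/d_i and (m_0, d_0) = (0, 1): a_0 = floor(sqrt(215)) = 14, since 14^2 = 196 <= 215 < 225 = 15^2.
Iterate m_{i+1} = d_i*a_i - m_i, d_{i+1} = (215 - m_{i+1}^2)/d_i, a_{i+1} = floor((a_0 + m_{i+1})/d_{i+1}):
  m_1 = 1*14 - 0 = 14, d_1 = (215 - 14^2)/1 = 19/1 = 19, a_1 = floor((14 + 14)/19) = 1.
  m_2 = 19*1 - 14 = 5, d_2 = (215 - 5^2)/19 = 190/19 = 10, a_2 = floor((14 + 5)/10) = 1.
  m_3 = 10*1 - 5 = 5, d_3 = (215 - 5^2)/10 = 190/10 = 19, a_3 = floor((14 + 5)/19) = 1.
  m_4 = 19*1 - 5 = 14, d_4 = (215 - 14^2)/19 = 19/19 = 1, a_4 = floor((14 + 14)/1) = 28.
  m_5 = 1*28 - 14 = 14, d_5 = (215 - 14^2)/1 = 19/1 = 19: (m_5, d_5) = (m_1, d_1) = (14, 19), so from here the quotients repeat a_1, ..., a_4; the period length is 4.
So sqrt(215) = [14; (1, 1, 1, 28)] with period length k = 4.
k is even, so the fundamental solution of x^2 - 215y^2 = 1 is (p_{k-1}, q_{k-1}) = (p_3, q_3); compute convergents through index 3.
Convergents (p_i = a_i*p_{i-1} + p_{i-2}, q_i = a_i*q_{i-1} + q_{i-2} with p_{-2}=0, p_{-1}=1, q_{-2}=1, q_{-1}=0):
  i=0: a_0=14, p_0 = 14*1 + 0 = 14, q_0 = 14*0 + 1 = 1.
  i=1: a_1=1, p_1 = 1*14 + 1 = 15, q_1 = 1*1 + 0 = 1.
  i=2: a_2=1, p_2 = 1*15 + 14 = 29, q_2 = 1*1 + 1 = 2.
  i=3: a_3=1, p_3 = 1*29 + 15 = 44, q_3 = 1*2 + 1 = 3.
Check: 44^2 - 215*3^2 = 1936 - 1935 = 1, so (x, y) = (44, 3) solves the equation, and by the theorem it is the least positive solution.

(x, y) = (44, 3)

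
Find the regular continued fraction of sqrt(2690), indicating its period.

[51; (1, 6, 2, 2, 1, 1, 2, 2, 6, 1, 102)]

Write x_i = (sqrt(2690) + m_i)/d_i with (m_0, d_0) = (0, 1). a_0 = floor(sqrt(2690)) = 51, since 51^2 = 2601 <= 2690 < 2704 = 52^2.
Iterate m_{i+1} = d_i*a_i - m_i, d_{i+1} = (2690 - m_{i+1}^2)/d_i, a_{i+1} = floor((a_0 + m_{i+1})/d_{i+1}):
  m_1 = 1*51 - 0 = 51, d_1 = (2690 - 51^2)/1 = 89/1 = 89, a_1 = floor((51 + 51)/89) = 1.
  m_2 = 89*1 - 51 = 38, d_2 = (2690 - 38^2)/89 = 1246/89 = 14, a_2 = floor((51 + 38)/14) = 6.
  m_3 = 14*6 - 38 = 46, d_3 = (2690 - 46^2)/14 = 574/14 = 41, a_3 = floor((51 + 46)/41) = 2.
  m_4 = 41*2 - 46 = 36, d_4 = (2690 - 36^2)/41 = 1394/41 = 34, a_4 = floor((51 + 36)/34) = 2.
  m_5 = 34*2 - 36 = 32, d_5 = (2690 - 32^2)/34 = 1666/34 = 49, a_5 = floor((51 + 32)/49) = 1.
  m_6 = 49*1 - 32 = 17, d_6 = (2690 - 17^2)/49 = 2401/49 = 49, a_6 = floor((51 + 17)/49) = 1.
  m_7 = 49*1 - 17 = 32, d_7 = (2690 - 32^2)/49 = 1666/49 = 34, a_7 = floor((51 + 32)/34) = 2.
  m_8 = 34*2 - 32 = 36, d_8 = (2690 - 36^2)/34 = 1394/34 = 41, a_8 = floor((51 + 36)/41) = 2.
  m_9 = 41*2 - 36 = 46, d_9 = (2690 - 46^2)/41 = 574/41 = 14, a_9 = floor((51 + 46)/14) = 6.
  m_10 = 14*6 - 46 = 38, d_10 = (2690 - 38^2)/14 = 1246/14 = 89, a_10 = floor((51 + 38)/89) = 1.
  m_11 = 89*1 - 38 = 51, d_11 = (2690 - 51^2)/89 = 89/89 = 1, a_11 = floor((51 + 51)/1) = 102.
  m_12 = 1*102 - 51 = 51, d_12 = (2690 - 51^2)/1 = 89/1 = 89: (m_12, d_12) = (m_1, d_1) = (51, 89), so from here the quotients repeat a_1, ..., a_11; the period length is 11.
Hence the expansion of sqrt(2690) is a_0 = 51 followed by the repeating block 1, 6, 2, 2, 1, 1, 2, 2, 6, 1, 102 (period 11).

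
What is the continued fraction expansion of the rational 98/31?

Run the Euclidean algorithm on 98 and 31; the successive quotients are the partial quotients a_0, a_1, ... (each step inverts the fractional part left over by the previous one):
  98 = 3*31 + 5, so a_0 = 3.
  31 = 6*5 + 1, so a_1 = 6.
  5 = 5*1 + 0, so a_2 = 5.
The remainder reaches 0 after 3 divisions, so the expansion has 3 partial quotients, read off in order.

[3; 6, 5]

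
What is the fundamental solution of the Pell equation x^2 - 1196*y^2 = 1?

First expand sqrt(1196) as a continued fraction. With x_i = (sqrt(1196) + m_i)/d_i and (m_0, d_0) = (0, 1): a_0 = floor(sqrt(1196)) = 34, since 34^2 = 1156 <= 1196 < 1225 = 35^2.
Iterate m_{i+1} = d_i*a_i - m_i, d_{i+1} = (1196 - m_{i+1}^2)/d_i, a_{i+1} = floor((a_0 + m_{i+1})/d_{i+1}):
  m_1 = 1*34 - 0 = 34, d_1 = (1196 - 34^2)/1 = 40/1 = 40, a_1 = floor((34 + 34)/40) = 1.
  m_2 = 40*1 - 34 = 6, d_2 = (1196 - 6^2)/40 = 1160/40 = 29, a_2 = floor((34 + 6)/29) = 1.
  m_3 = 29*1 - 6 = 23, d_3 = (1196 - 23^2)/29 = 667/29 = 23, a_3 = floor((34 + 23)/23) = 2.
  m_4 = 23*2 - 23 = 23, d_4 = (1196 - 23^2)/23 = 667/23 = 29, a_4 = floor((34 + 23)/29) = 1.
  m_5 = 29*1 - 23 = 6, d_5 = (1196 - 6^2)/29 = 1160/29 = 40, a_5 = floor((34 + 6)/40) = 1.
  m_6 = 40*1 - 6 = 34, d_6 = (1196 - 34^2)/40 = 40/40 = 1, a_6 = floor((34 + 34)/1) = 68.
  m_7 = 1*68 - 34 = 34, d_7 = (1196 - 34^2)/1 = 40/1 = 40: (m_7, d_7) = (m_1, d_1) = (34, 40), so from here the quotients repeat a_1, ..., a_6; the period length is 6.
So sqrt(1196) = [34; (1, 1, 2, 1, 1, 68)] with period length k = 6.
k is even, so the fundamental solution of x^2 - 1196y^2 = 1 is (p_{k-1}, q_{k-1}) = (p_5, q_5); compute convergents through index 5.
Convergents (p_i = a_i*p_{i-1} + p_{i-2}, q_i = a_i*q_{i-1} + q_{i-2} with p_{-2}=0, p_{-1}=1, q_{-2}=1, q_{-1}=0):
  i=0: a_0=34, p_0 = 34*1 + 0 = 34, q_0 = 34*0 + 1 = 1.
  i=1: a_1=1, p_1 = 1*34 + 1 = 35, q_1 = 1*1 + 0 = 1.
  i=2: a_2=1, p_2 = 1*35 + 34 = 69, q_2 = 1*1 + 1 = 2.
  i=3: a_3=2, p_3 = 2*69 + 35 = 173, q_3 = 2*2 + 1 = 5.
  i=4: a_4=1, p_4 = 1*173 + 69 = 242, q_4 = 1*5 + 2 = 7.
  i=5: a_5=1, p_5 = 1*242 + 173 = 415, q_5 = 1*7 + 5 = 12.
Check: 415^2 - 1196*12^2 = 172225 - 172224 = 1, so (x, y) = (415, 12) solves the equation, and by the theorem it is the least positive solution.

(x, y) = (415, 12)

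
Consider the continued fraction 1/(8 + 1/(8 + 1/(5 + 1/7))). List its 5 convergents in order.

0/1, 1/8, 8/65, 41/333, 295/2396

Using the convergent recurrence p_i = a_i*p_{i-1} + p_{i-2}, q_i = a_i*q_{i-1} + q_{i-2} with p_{-2}=0, p_{-1}=1, q_{-2}=1, q_{-1}=0:
  i=0: a_0=0, p_0 = 0*1 + 0 = 0, q_0 = 0*0 + 1 = 1.
  i=1: a_1=8, p_1 = 8*0 + 1 = 1, q_1 = 8*1 + 0 = 8.
  i=2: a_2=8, p_2 = 8*1 + 0 = 8, q_2 = 8*8 + 1 = 65.
  i=3: a_3=5, p_3 = 5*8 + 1 = 41, q_3 = 5*65 + 8 = 333.
  i=4: a_4=7, p_4 = 7*41 + 8 = 295, q_4 = 7*333 + 65 = 2396.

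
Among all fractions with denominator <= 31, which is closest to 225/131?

Expand x = 225/131 as a continued fraction with the Euclidean algorithm:
  225 = 1*131 + 94, so a_0 = 1.
  131 = 1*94 + 37, so a_1 = 1.
  94 = 2*37 + 20, so a_2 = 2.
  37 = 1*20 + 17, so a_3 = 1.
  20 = 1*17 + 3, so a_4 = 1.
  17 = 5*3 + 2, so a_5 = 5.
  3 = 1*2 + 1, so a_6 = 1.
  2 = 2*1 + 0, so a_7 = 2.
so x = [1; 1, 2, 1, 1, 5, 1, 2].
Convergents (p_i = a_i*p_{i-1} + p_{i-2}, q_i = a_i*q_{i-1} + q_{i-2} with p_{-2}=0, p_{-1}=1, q_{-2}=1, q_{-1}=0), until the denominator exceeds 31:
  i=0: a_0=1, p_0 = 1*1 + 0 = 1, q_0 = 1*0 + 1 = 1.
  i=1: a_1=1, p_1 = 1*1 + 1 = 2, q_1 = 1*1 + 0 = 1.
  i=2: a_2=2, p_2 = 2*2 + 1 = 5, q_2 = 2*1 + 1 = 3.
  i=3: a_3=1, p_3 = 1*5 + 2 = 7, q_3 = 1*3 + 1 = 4.
  i=4: a_4=1, p_4 = 1*7 + 5 = 12, q_4 = 1*4 + 3 = 7.
  i=5: a_5=5, p_5 = 5*12 + 7 = 67, q_5 = 5*7 + 4 = 39.
q_5 = 39 > 31, so the last convergent with denominator <= 31 is p_4/q_4 = 12/7.
The closest fraction with denominator <= 31 is either p_4/q_4 or the intermediate fraction (k*p_4 + p_3)/(k*q_4 + q_3) with the largest k >= 1 whose denominator stays <= 31; these approach x as k grows, and every other convergent or intermediate fraction in range is farther away.
Largest k: floor((31 - q_3)/q_4) = floor((31 - 4)/7) = 3.
That gives (3*12 + 7)/(3*7 + 4) = 43/25.
Compare the errors: |x - 12/7| = |225*7 - 12*131|/(131*7) = 3/917, and |x - 43/25| = |225*25 - 43*131|/(131*25) = 8/3275.
Cross-multiplying, 8*917 = 7336 < 9825 = 3*3275, so 8/3275 is smaller: the intermediate fraction 43/25 is closer to x than 12/7.

43/25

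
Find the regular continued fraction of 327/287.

[1; 7, 5, 1, 2, 2]

Run the Euclidean algorithm on 327 and 287; the successive quotients are the partial quotients a_0, a_1, ... (each step inverts the fractional part left over by the previous one):
  327 = 1*287 + 40, so a_0 = 1.
  287 = 7*40 + 7, so a_1 = 7.
  40 = 5*7 + 5, so a_2 = 5.
  7 = 1*5 + 2, so a_3 = 1.
  5 = 2*2 + 1, so a_4 = 2.
  2 = 2*1 + 0, so a_5 = 2.
The remainder reaches 0 after 6 divisions, so the expansion has 6 partial quotients, read off in order.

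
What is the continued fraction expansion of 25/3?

Run the Euclidean algorithm on 25 and 3; the successive quotients are the partial quotients a_0, a_1, ... (each step inverts the fractional part left over by the previous one):
  25 = 8*3 + 1, so a_0 = 8.
  3 = 3*1 + 0, so a_1 = 3.
The remainder reaches 0 after 2 divisions, so the expansion has 2 partial quotients, read off in order.

[8; 3]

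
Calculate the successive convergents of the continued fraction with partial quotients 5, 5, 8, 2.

Using the convergent recurrence p_i = a_i*p_{i-1} + p_{i-2}, q_i = a_i*q_{i-1} + q_{i-2} with p_{-2}=0, p_{-1}=1, q_{-2}=1, q_{-1}=0:
  i=0: a_0=5, p_0 = 5*1 + 0 = 5, q_0 = 5*0 + 1 = 1.
  i=1: a_1=5, p_1 = 5*5 + 1 = 26, q_1 = 5*1 + 0 = 5.
  i=2: a_2=8, p_2 = 8*26 + 5 = 213, q_2 = 8*5 + 1 = 41.
  i=3: a_3=2, p_3 = 2*213 + 26 = 452, q_3 = 2*41 + 5 = 87.

5/1, 26/5, 213/41, 452/87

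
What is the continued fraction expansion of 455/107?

Run the Euclidean algorithm on 455 and 107; the successive quotients are the partial quotients a_0, a_1, ... (each step inverts the fractional part left over by the previous one):
  455 = 4*107 + 27, so a_0 = 4.
  107 = 3*27 + 26, so a_1 = 3.
  27 = 1*26 + 1, so a_2 = 1.
  26 = 26*1 + 0, so a_3 = 26.
The remainder reaches 0 after 4 divisions, so the expansion has 4 partial quotients, read off in order.

[4; 3, 1, 26]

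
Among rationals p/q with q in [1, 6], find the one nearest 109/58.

Expand x = 109/58 as a continued fraction with the Euclidean algorithm:
  109 = 1*58 + 51, so a_0 = 1.
  58 = 1*51 + 7, so a_1 = 1.
  51 = 7*7 + 2, so a_2 = 7.
  7 = 3*2 + 1, so a_3 = 3.
  2 = 2*1 + 0, so a_4 = 2.
so x = [1; 1, 7, 3, 2].
Convergents (p_i = a_i*p_{i-1} + p_{i-2}, q_i = a_i*q_{i-1} + q_{i-2} with p_{-2}=0, p_{-1}=1, q_{-2}=1, q_{-1}=0), until the denominator exceeds 6:
  i=0: a_0=1, p_0 = 1*1 + 0 = 1, q_0 = 1*0 + 1 = 1.
  i=1: a_1=1, p_1 = 1*1 + 1 = 2, q_1 = 1*1 + 0 = 1.
  i=2: a_2=7, p_2 = 7*2 + 1 = 15, q_2 = 7*1 + 1 = 8.
q_2 = 8 > 6, so the last convergent with denominator <= 6 is p_1/q_1 = 2/1.
The closest fraction with denominator <= 6 is either p_1/q_1 or the intermediate fraction (k*p_1 + p_0)/(k*q_1 + q_0) with the largest k >= 1 whose denominator stays <= 6; these approach x as k grows, and every other convergent or intermediate fraction in range is farther away.
Largest k: floor((6 - q_0)/q_1) = floor((6 - 1)/1) = 5.
That gives (5*2 + 1)/(5*1 + 1) = 11/6.
Compare the errors: |x - 2/1| = |109*1 - 2*58|/(58*1) = 7/58, and |x - 11/6| = |109*6 - 11*58|/(58*6) = 16/348.
Cross-multiplying, 16*58 = 928 < 2436 = 7*348, so 16/348 is smaller: the intermediate fraction 11/6 is closer to x than 2/1.

11/6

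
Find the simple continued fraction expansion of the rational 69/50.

[1; 2, 1, 1, 1, 2, 2]

Run the Euclidean algorithm on 69 and 50; the successive quotients are the partial quotients a_0, a_1, ... (each step inverts the fractional part left over by the previous one):
  69 = 1*50 + 19, so a_0 = 1.
  50 = 2*19 + 12, so a_1 = 2.
  19 = 1*12 + 7, so a_2 = 1.
  12 = 1*7 + 5, so a_3 = 1.
  7 = 1*5 + 2, so a_4 = 1.
  5 = 2*2 + 1, so a_5 = 2.
  2 = 2*1 + 0, so a_6 = 2.
The remainder reaches 0 after 7 divisions, so the expansion has 7 partial quotients, read off in order.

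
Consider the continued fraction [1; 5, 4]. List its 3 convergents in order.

Using the convergent recurrence p_i = a_i*p_{i-1} + p_{i-2}, q_i = a_i*q_{i-1} + q_{i-2} with p_{-2}=0, p_{-1}=1, q_{-2}=1, q_{-1}=0:
  i=0: a_0=1, p_0 = 1*1 + 0 = 1, q_0 = 1*0 + 1 = 1.
  i=1: a_1=5, p_1 = 5*1 + 1 = 6, q_1 = 5*1 + 0 = 5.
  i=2: a_2=4, p_2 = 4*6 + 1 = 25, q_2 = 4*5 + 1 = 21.

1/1, 6/5, 25/21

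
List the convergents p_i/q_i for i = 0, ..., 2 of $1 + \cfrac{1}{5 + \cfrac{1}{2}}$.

Using the convergent recurrence p_i = a_i*p_{i-1} + p_{i-2}, q_i = a_i*q_{i-1} + q_{i-2} with p_{-2}=0, p_{-1}=1, q_{-2}=1, q_{-1}=0:
  i=0: a_0=1, p_0 = 1*1 + 0 = 1, q_0 = 1*0 + 1 = 1.
  i=1: a_1=5, p_1 = 5*1 + 1 = 6, q_1 = 5*1 + 0 = 5.
  i=2: a_2=2, p_2 = 2*6 + 1 = 13, q_2 = 2*5 + 1 = 11.

1/1, 6/5, 13/11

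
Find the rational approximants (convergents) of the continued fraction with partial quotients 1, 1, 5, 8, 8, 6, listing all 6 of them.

Using the convergent recurrence p_i = a_i*p_{i-1} + p_{i-2}, q_i = a_i*q_{i-1} + q_{i-2} with p_{-2}=0, p_{-1}=1, q_{-2}=1, q_{-1}=0:
  i=0: a_0=1, p_0 = 1*1 + 0 = 1, q_0 = 1*0 + 1 = 1.
  i=1: a_1=1, p_1 = 1*1 + 1 = 2, q_1 = 1*1 + 0 = 1.
  i=2: a_2=5, p_2 = 5*2 + 1 = 11, q_2 = 5*1 + 1 = 6.
  i=3: a_3=8, p_3 = 8*11 + 2 = 90, q_3 = 8*6 + 1 = 49.
  i=4: a_4=8, p_4 = 8*90 + 11 = 731, q_4 = 8*49 + 6 = 398.
  i=5: a_5=6, p_5 = 6*731 + 90 = 4476, q_5 = 6*398 + 49 = 2437.

1/1, 2/1, 11/6, 90/49, 731/398, 4476/2437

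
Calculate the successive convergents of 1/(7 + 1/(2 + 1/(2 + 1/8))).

0/1, 1/7, 2/15, 5/37, 42/311

Using the convergent recurrence p_i = a_i*p_{i-1} + p_{i-2}, q_i = a_i*q_{i-1} + q_{i-2} with p_{-2}=0, p_{-1}=1, q_{-2}=1, q_{-1}=0:
  i=0: a_0=0, p_0 = 0*1 + 0 = 0, q_0 = 0*0 + 1 = 1.
  i=1: a_1=7, p_1 = 7*0 + 1 = 1, q_1 = 7*1 + 0 = 7.
  i=2: a_2=2, p_2 = 2*1 + 0 = 2, q_2 = 2*7 + 1 = 15.
  i=3: a_3=2, p_3 = 2*2 + 1 = 5, q_3 = 2*15 + 7 = 37.
  i=4: a_4=8, p_4 = 8*5 + 2 = 42, q_4 = 8*37 + 15 = 311.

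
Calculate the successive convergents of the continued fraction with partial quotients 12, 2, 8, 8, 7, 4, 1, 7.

Using the convergent recurrence p_i = a_i*p_{i-1} + p_{i-2}, q_i = a_i*q_{i-1} + q_{i-2} with p_{-2}=0, p_{-1}=1, q_{-2}=1, q_{-1}=0:
  i=0: a_0=12, p_0 = 12*1 + 0 = 12, q_0 = 12*0 + 1 = 1.
  i=1: a_1=2, p_1 = 2*12 + 1 = 25, q_1 = 2*1 + 0 = 2.
  i=2: a_2=8, p_2 = 8*25 + 12 = 212, q_2 = 8*2 + 1 = 17.
  i=3: a_3=8, p_3 = 8*212 + 25 = 1721, q_3 = 8*17 + 2 = 138.
  i=4: a_4=7, p_4 = 7*1721 + 212 = 12259, q_4 = 7*138 + 17 = 983.
  i=5: a_5=4, p_5 = 4*12259 + 1721 = 50757, q_5 = 4*983 + 138 = 4070.
  i=6: a_6=1, p_6 = 1*50757 + 12259 = 63016, q_6 = 1*4070 + 983 = 5053.
  i=7: a_7=7, p_7 = 7*63016 + 50757 = 491869, q_7 = 7*5053 + 4070 = 39441.

12/1, 25/2, 212/17, 1721/138, 12259/983, 50757/4070, 63016/5053, 491869/39441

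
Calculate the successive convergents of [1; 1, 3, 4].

Using the convergent recurrence p_i = a_i*p_{i-1} + p_{i-2}, q_i = a_i*q_{i-1} + q_{i-2} with p_{-2}=0, p_{-1}=1, q_{-2}=1, q_{-1}=0:
  i=0: a_0=1, p_0 = 1*1 + 0 = 1, q_0 = 1*0 + 1 = 1.
  i=1: a_1=1, p_1 = 1*1 + 1 = 2, q_1 = 1*1 + 0 = 1.
  i=2: a_2=3, p_2 = 3*2 + 1 = 7, q_2 = 3*1 + 1 = 4.
  i=3: a_3=4, p_3 = 4*7 + 2 = 30, q_3 = 4*4 + 1 = 17.

1/1, 2/1, 7/4, 30/17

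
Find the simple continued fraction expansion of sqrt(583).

Write x_i = (sqrt(583) + m_i)/d_i with (m_0, d_0) = (0, 1). a_0 = floor(sqrt(583)) = 24, since 24^2 = 576 <= 583 < 625 = 25^2.
Iterate m_{i+1} = d_i*a_i - m_i, d_{i+1} = (583 - m_{i+1}^2)/d_i, a_{i+1} = floor((a_0 + m_{i+1})/d_{i+1}):
  m_1 = 1*24 - 0 = 24, d_1 = (583 - 24^2)/1 = 7/1 = 7, a_1 = floor((24 + 24)/7) = 6.
  m_2 = 7*6 - 24 = 18, d_2 = (583 - 18^2)/7 = 259/7 = 37, a_2 = floor((24 + 18)/37) = 1.
  m_3 = 37*1 - 18 = 19, d_3 = (583 - 19^2)/37 = 222/37 = 6, a_3 = floor((24 + 19)/6) = 7.
  m_4 = 6*7 - 19 = 23, d_4 = (583 - 23^2)/6 = 54/6 = 9, a_4 = floor((24 + 23)/9) = 5.
  m_5 = 9*5 - 23 = 22, d_5 = (583 - 22^2)/9 = 99/9 = 11, a_5 = floor((24 + 22)/11) = 4.
  m_6 = 11*4 - 22 = 22, d_6 = (583 - 22^2)/11 = 99/11 = 9, a_6 = floor((24 + 22)/9) = 5.
  m_7 = 9*5 - 22 = 23, d_7 = (583 - 23^2)/9 = 54/9 = 6, a_7 = floor((24 + 23)/6) = 7.
  m_8 = 6*7 - 23 = 19, d_8 = (583 - 19^2)/6 = 222/6 = 37, a_8 = floor((24 + 19)/37) = 1.
  m_9 = 37*1 - 19 = 18, d_9 = (583 - 18^2)/37 = 259/37 = 7, a_9 = floor((24 + 18)/7) = 6.
  m_10 = 7*6 - 18 = 24, d_10 = (583 - 24^2)/7 = 7/7 = 1, a_10 = floor((24 + 24)/1) = 48.
  m_11 = 1*48 - 24 = 24, d_11 = (583 - 24^2)/1 = 7/1 = 7: (m_11, d_11) = (m_1, d_1) = (24, 7), so from here the quotients repeat a_1, ..., a_10; the period length is 10.
Hence the expansion of sqrt(583) is a_0 = 24 followed by the repeating block 6, 1, 7, 5, 4, 5, 7, 1, 6, 48 (period 10).

[24; (6, 1, 7, 5, 4, 5, 7, 1, 6, 48)]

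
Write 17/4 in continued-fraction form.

Run the Euclidean algorithm on 17 and 4; the successive quotients are the partial quotients a_0, a_1, ... (each step inverts the fractional part left over by the previous one):
  17 = 4*4 + 1, so a_0 = 4.
  4 = 4*1 + 0, so a_1 = 4.
The remainder reaches 0 after 2 divisions, so the expansion has 2 partial quotients, read off in order.

[4; 4]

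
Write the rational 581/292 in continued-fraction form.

[1; 1, 96, 3]

Run the Euclidean algorithm on 581 and 292; the successive quotients are the partial quotients a_0, a_1, ... (each step inverts the fractional part left over by the previous one):
  581 = 1*292 + 289, so a_0 = 1.
  292 = 1*289 + 3, so a_1 = 1.
  289 = 96*3 + 1, so a_2 = 96.
  3 = 3*1 + 0, so a_3 = 3.
The remainder reaches 0 after 4 divisions, so the expansion has 4 partial quotients, read off in order.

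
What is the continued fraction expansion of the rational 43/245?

Run the Euclidean algorithm on 43 and 245; the successive quotients are the partial quotients a_0, a_1, ... (each step inverts the fractional part left over by the previous one):
  43 = 0*245 + 43, so a_0 = 0.
  245 = 5*43 + 30, so a_1 = 5.
  43 = 1*30 + 13, so a_2 = 1.
  30 = 2*13 + 4, so a_3 = 2.
  13 = 3*4 + 1, so a_4 = 3.
  4 = 4*1 + 0, so a_5 = 4.
The remainder reaches 0 after 6 divisions, so the expansion has 6 partial quotients, read off in order.

[0; 5, 1, 2, 3, 4]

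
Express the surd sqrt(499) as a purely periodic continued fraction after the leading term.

[22; (2, 1, 21, 1, 2, 44)]

Write x_i = (sqrt(499) + m_i)/d_i with (m_0, d_0) = (0, 1). a_0 = floor(sqrt(499)) = 22, since 22^2 = 484 <= 499 < 529 = 23^2.
Iterate m_{i+1} = d_i*a_i - m_i, d_{i+1} = (499 - m_{i+1}^2)/d_i, a_{i+1} = floor((a_0 + m_{i+1})/d_{i+1}):
  m_1 = 1*22 - 0 = 22, d_1 = (499 - 22^2)/1 = 15/1 = 15, a_1 = floor((22 + 22)/15) = 2.
  m_2 = 15*2 - 22 = 8, d_2 = (499 - 8^2)/15 = 435/15 = 29, a_2 = floor((22 + 8)/29) = 1.
  m_3 = 29*1 - 8 = 21, d_3 = (499 - 21^2)/29 = 58/29 = 2, a_3 = floor((22 + 21)/2) = 21.
  m_4 = 2*21 - 21 = 21, d_4 = (499 - 21^2)/2 = 58/2 = 29, a_4 = floor((22 + 21)/29) = 1.
  m_5 = 29*1 - 21 = 8, d_5 = (499 - 8^2)/29 = 435/29 = 15, a_5 = floor((22 + 8)/15) = 2.
  m_6 = 15*2 - 8 = 22, d_6 = (499 - 22^2)/15 = 15/15 = 1, a_6 = floor((22 + 22)/1) = 44.
  m_7 = 1*44 - 22 = 22, d_7 = (499 - 22^2)/1 = 15/1 = 15: (m_7, d_7) = (m_1, d_1) = (22, 15), so from here the quotients repeat a_1, ..., a_6; the period length is 6.
Hence the expansion of sqrt(499) is a_0 = 22 followed by the repeating block 2, 1, 21, 1, 2, 44 (period 6).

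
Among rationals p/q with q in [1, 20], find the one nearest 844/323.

Expand x = 844/323 as a continued fraction with the Euclidean algorithm:
  844 = 2*323 + 198, so a_0 = 2.
  323 = 1*198 + 125, so a_1 = 1.
  198 = 1*125 + 73, so a_2 = 1.
  125 = 1*73 + 52, so a_3 = 1.
  73 = 1*52 + 21, so a_4 = 1.
  52 = 2*21 + 10, so a_5 = 2.
  21 = 2*10 + 1, so a_6 = 2.
  10 = 10*1 + 0, so a_7 = 10.
so x = [2; 1, 1, 1, 1, 2, 2, 10].
Convergents (p_i = a_i*p_{i-1} + p_{i-2}, q_i = a_i*q_{i-1} + q_{i-2} with p_{-2}=0, p_{-1}=1, q_{-2}=1, q_{-1}=0), until the denominator exceeds 20:
  i=0: a_0=2, p_0 = 2*1 + 0 = 2, q_0 = 2*0 + 1 = 1.
  i=1: a_1=1, p_1 = 1*2 + 1 = 3, q_1 = 1*1 + 0 = 1.
  i=2: a_2=1, p_2 = 1*3 + 2 = 5, q_2 = 1*1 + 1 = 2.
  i=3: a_3=1, p_3 = 1*5 + 3 = 8, q_3 = 1*2 + 1 = 3.
  i=4: a_4=1, p_4 = 1*8 + 5 = 13, q_4 = 1*3 + 2 = 5.
  i=5: a_5=2, p_5 = 2*13 + 8 = 34, q_5 = 2*5 + 3 = 13.
  i=6: a_6=2, p_6 = 2*34 + 13 = 81, q_6 = 2*13 + 5 = 31.
q_6 = 31 > 20, so the last convergent with denominator <= 20 is p_5/q_5 = 34/13.
The closest fraction with denominator <= 20 is either p_5/q_5 or the intermediate fraction (k*p_5 + p_4)/(k*q_5 + q_4) with the largest k >= 1 whose denominator stays <= 20; these approach x as k grows, and every other convergent or intermediate fraction in range is farther away.
Largest k: floor((20 - q_4)/q_5) = floor((20 - 5)/13) = 1.
That gives (1*34 + 13)/(1*13 + 5) = 47/18.
Compare the errors: |x - 34/13| = |844*13 - 34*323|/(323*13) = 10/4199, and |x - 47/18| = |844*18 - 47*323|/(323*18) = 11/5814.
Cross-multiplying, 11*4199 = 46189 < 58140 = 10*5814, so 11/5814 is smaller: the intermediate fraction 47/18 is closer to x than 34/13.

47/18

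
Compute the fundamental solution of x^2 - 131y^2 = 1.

First expand sqrt(131) as a continued fraction. With x_i = (sqrt(131) + m_i)/d_i and (m_0, d_0) = (0, 1): a_0 = floor(sqrt(131)) = 11, since 11^2 = 121 <= 131 < 144 = 12^2.
Iterate m_{i+1} = d_i*a_i - m_i, d_{i+1} = (131 - m_{i+1}^2)/d_i, a_{i+1} = floor((a_0 + m_{i+1})/d_{i+1}):
  m_1 = 1*11 - 0 = 11, d_1 = (131 - 11^2)/1 = 10/1 = 10, a_1 = floor((11 + 11)/10) = 2.
  m_2 = 10*2 - 11 = 9, d_2 = (131 - 9^2)/10 = 50/10 = 5, a_2 = floor((11 + 9)/5) = 4.
  m_3 = 5*4 - 9 = 11, d_3 = (131 - 11^2)/5 = 10/5 = 2, a_3 = floor((11 + 11)/2) = 11.
  m_4 = 2*11 - 11 = 11, d_4 = (131 - 11^2)/2 = 10/2 = 5, a_4 = floor((11 + 11)/5) = 4.
  m_5 = 5*4 - 11 = 9, d_5 = (131 - 9^2)/5 = 50/5 = 10, a_5 = floor((11 + 9)/10) = 2.
  m_6 = 10*2 - 9 = 11, d_6 = (131 - 11^2)/10 = 10/10 = 1, a_6 = floor((11 + 11)/1) = 22.
  m_7 = 1*22 - 11 = 11, d_7 = (131 - 11^2)/1 = 10/1 = 10: (m_7, d_7) = (m_1, d_1) = (11, 10), so from here the quotients repeat a_1, ..., a_6; the period length is 6.
So sqrt(131) = [11; (2, 4, 11, 4, 2, 22)] with period length k = 6.
k is even, so the fundamental solution of x^2 - 131y^2 = 1 is (p_{k-1}, q_{k-1}) = (p_5, q_5); compute convergents through index 5.
Convergents (p_i = a_i*p_{i-1} + p_{i-2}, q_i = a_i*q_{i-1} + q_{i-2} with p_{-2}=0, p_{-1}=1, q_{-2}=1, q_{-1}=0):
  i=0: a_0=11, p_0 = 11*1 + 0 = 11, q_0 = 11*0 + 1 = 1.
  i=1: a_1=2, p_1 = 2*11 + 1 = 23, q_1 = 2*1 + 0 = 2.
  i=2: a_2=4, p_2 = 4*23 + 11 = 103, q_2 = 4*2 + 1 = 9.
  i=3: a_3=11, p_3 = 11*103 + 23 = 1156, q_3 = 11*9 + 2 = 101.
  i=4: a_4=4, p_4 = 4*1156 + 103 = 4727, q_4 = 4*101 + 9 = 413.
  i=5: a_5=2, p_5 = 2*4727 + 1156 = 10610, q_5 = 2*413 + 101 = 927.
Check: 10610^2 - 131*927^2 = 112572100 - 112572099 = 1, so (x, y) = (10610, 927) solves the equation, and by the theorem it is the least positive solution.

(x, y) = (10610, 927)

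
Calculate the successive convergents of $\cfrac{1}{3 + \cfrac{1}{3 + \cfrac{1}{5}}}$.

Using the convergent recurrence p_i = a_i*p_{i-1} + p_{i-2}, q_i = a_i*q_{i-1} + q_{i-2} with p_{-2}=0, p_{-1}=1, q_{-2}=1, q_{-1}=0:
  i=0: a_0=0, p_0 = 0*1 + 0 = 0, q_0 = 0*0 + 1 = 1.
  i=1: a_1=3, p_1 = 3*0 + 1 = 1, q_1 = 3*1 + 0 = 3.
  i=2: a_2=3, p_2 = 3*1 + 0 = 3, q_2 = 3*3 + 1 = 10.
  i=3: a_3=5, p_3 = 5*3 + 1 = 16, q_3 = 5*10 + 3 = 53.

0/1, 1/3, 3/10, 16/53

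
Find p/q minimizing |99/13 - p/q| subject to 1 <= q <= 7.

38/5

Expand x = 99/13 as a continued fraction with the Euclidean algorithm:
  99 = 7*13 + 8, so a_0 = 7.
  13 = 1*8 + 5, so a_1 = 1.
  8 = 1*5 + 3, so a_2 = 1.
  5 = 1*3 + 2, so a_3 = 1.
  3 = 1*2 + 1, so a_4 = 1.
  2 = 2*1 + 0, so a_5 = 2.
so x = [7; 1, 1, 1, 1, 2].
Convergents (p_i = a_i*p_{i-1} + p_{i-2}, q_i = a_i*q_{i-1} + q_{i-2} with p_{-2}=0, p_{-1}=1, q_{-2}=1, q_{-1}=0), until the denominator exceeds 7:
  i=0: a_0=7, p_0 = 7*1 + 0 = 7, q_0 = 7*0 + 1 = 1.
  i=1: a_1=1, p_1 = 1*7 + 1 = 8, q_1 = 1*1 + 0 = 1.
  i=2: a_2=1, p_2 = 1*8 + 7 = 15, q_2 = 1*1 + 1 = 2.
  i=3: a_3=1, p_3 = 1*15 + 8 = 23, q_3 = 1*2 + 1 = 3.
  i=4: a_4=1, p_4 = 1*23 + 15 = 38, q_4 = 1*3 + 2 = 5.
  i=5: a_5=2, p_5 = 2*38 + 23 = 99, q_5 = 2*5 + 3 = 13.
q_5 = 13 > 7, so the last convergent with denominator <= 7 is p_4/q_4 = 38/5.
The closest fraction with denominator <= 7 is either p_4/q_4 or the intermediate fraction (k*p_4 + p_3)/(k*q_4 + q_3) with the largest k >= 1 whose denominator stays <= 7; these approach x as k grows, and every other convergent or intermediate fraction in range is farther away.
Largest k: floor((7 - q_3)/q_4) = floor((7 - 3)/5) = 0.
Since k = 0, no intermediate fraction beyond p_4/q_4 has denominator <= 7, so the convergent 38/5 is the closest (its error is |99*5 - 38*13|/(13*5) = 1/65).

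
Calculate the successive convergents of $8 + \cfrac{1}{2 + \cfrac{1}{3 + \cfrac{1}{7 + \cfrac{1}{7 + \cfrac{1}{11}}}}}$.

Using the convergent recurrence p_i = a_i*p_{i-1} + p_{i-2}, q_i = a_i*q_{i-1} + q_{i-2} with p_{-2}=0, p_{-1}=1, q_{-2}=1, q_{-1}=0:
  i=0: a_0=8, p_0 = 8*1 + 0 = 8, q_0 = 8*0 + 1 = 1.
  i=1: a_1=2, p_1 = 2*8 + 1 = 17, q_1 = 2*1 + 0 = 2.
  i=2: a_2=3, p_2 = 3*17 + 8 = 59, q_2 = 3*2 + 1 = 7.
  i=3: a_3=7, p_3 = 7*59 + 17 = 430, q_3 = 7*7 + 2 = 51.
  i=4: a_4=7, p_4 = 7*430 + 59 = 3069, q_4 = 7*51 + 7 = 364.
  i=5: a_5=11, p_5 = 11*3069 + 430 = 34189, q_5 = 11*364 + 51 = 4055.

8/1, 17/2, 59/7, 430/51, 3069/364, 34189/4055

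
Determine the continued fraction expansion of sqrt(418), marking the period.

[20; (2, 4, 20, 4, 2, 40)]

Write x_i = (sqrt(418) + m_i)/d_i with (m_0, d_0) = (0, 1). a_0 = floor(sqrt(418)) = 20, since 20^2 = 400 <= 418 < 441 = 21^2.
Iterate m_{i+1} = d_i*a_i - m_i, d_{i+1} = (418 - m_{i+1}^2)/d_i, a_{i+1} = floor((a_0 + m_{i+1})/d_{i+1}):
  m_1 = 1*20 - 0 = 20, d_1 = (418 - 20^2)/1 = 18/1 = 18, a_1 = floor((20 + 20)/18) = 2.
  m_2 = 18*2 - 20 = 16, d_2 = (418 - 16^2)/18 = 162/18 = 9, a_2 = floor((20 + 16)/9) = 4.
  m_3 = 9*4 - 16 = 20, d_3 = (418 - 20^2)/9 = 18/9 = 2, a_3 = floor((20 + 20)/2) = 20.
  m_4 = 2*20 - 20 = 20, d_4 = (418 - 20^2)/2 = 18/2 = 9, a_4 = floor((20 + 20)/9) = 4.
  m_5 = 9*4 - 20 = 16, d_5 = (418 - 16^2)/9 = 162/9 = 18, a_5 = floor((20 + 16)/18) = 2.
  m_6 = 18*2 - 16 = 20, d_6 = (418 - 20^2)/18 = 18/18 = 1, a_6 = floor((20 + 20)/1) = 40.
  m_7 = 1*40 - 20 = 20, d_7 = (418 - 20^2)/1 = 18/1 = 18: (m_7, d_7) = (m_1, d_1) = (20, 18), so from here the quotients repeat a_1, ..., a_6; the period length is 6.
Hence the expansion of sqrt(418) is a_0 = 20 followed by the repeating block 2, 4, 20, 4, 2, 40 (period 6).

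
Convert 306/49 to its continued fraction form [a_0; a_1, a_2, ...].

Run the Euclidean algorithm on 306 and 49; the successive quotients are the partial quotients a_0, a_1, ... (each step inverts the fractional part left over by the previous one):
  306 = 6*49 + 12, so a_0 = 6.
  49 = 4*12 + 1, so a_1 = 4.
  12 = 12*1 + 0, so a_2 = 12.
The remainder reaches 0 after 3 divisions, so the expansion has 3 partial quotients, read off in order.

[6; 4, 12]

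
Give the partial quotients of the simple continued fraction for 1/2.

[0; 2]

Run the Euclidean algorithm on 1 and 2; the successive quotients are the partial quotients a_0, a_1, ... (each step inverts the fractional part left over by the previous one):
  1 = 0*2 + 1, so a_0 = 0.
  2 = 2*1 + 0, so a_1 = 2.
The remainder reaches 0 after 2 divisions, so the expansion has 2 partial quotients, read off in order.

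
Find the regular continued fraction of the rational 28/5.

Run the Euclidean algorithm on 28 and 5; the successive quotients are the partial quotients a_0, a_1, ... (each step inverts the fractional part left over by the previous one):
  28 = 5*5 + 3, so a_0 = 5.
  5 = 1*3 + 2, so a_1 = 1.
  3 = 1*2 + 1, so a_2 = 1.
  2 = 2*1 + 0, so a_3 = 2.
The remainder reaches 0 after 4 divisions, so the expansion has 4 partial quotients, read off in order.

[5; 1, 1, 2]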